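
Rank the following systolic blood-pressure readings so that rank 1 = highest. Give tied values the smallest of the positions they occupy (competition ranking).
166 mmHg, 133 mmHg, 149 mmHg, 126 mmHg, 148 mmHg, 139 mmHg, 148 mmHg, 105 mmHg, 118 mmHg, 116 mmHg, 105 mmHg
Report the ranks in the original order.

1, 6, 2, 7, 3, 5, 3, 10, 8, 9, 10

Sorted (descending): 166, 149, 148, 148, 139, 133, 126, 118, 116, 105, 105
The 2 values of 148 occupy positions 3–4 → each gets rank 3.
The 2 values of 105 occupy positions 10–11 → each gets rank 10.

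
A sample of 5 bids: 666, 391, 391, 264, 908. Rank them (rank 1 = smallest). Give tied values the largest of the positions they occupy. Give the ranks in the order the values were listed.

Sorted (ascending): 264, 391, 391, 666, 908
The 2 values of 391 occupy positions 2–3 → each gets rank 3.

4, 3, 3, 1, 5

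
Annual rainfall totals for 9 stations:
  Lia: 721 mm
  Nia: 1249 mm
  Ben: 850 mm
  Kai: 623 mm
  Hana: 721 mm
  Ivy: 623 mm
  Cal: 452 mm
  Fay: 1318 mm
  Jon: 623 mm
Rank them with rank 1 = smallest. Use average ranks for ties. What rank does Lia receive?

Sorted (ascending): 452, 623, 623, 623, 721, 721, 850, 1249, 1318
The 3 values of 623 occupy positions 2–4 → average rank 3.
The 2 values of 721 occupy positions 5–6 → average rank (5+6)/2 = 5.5.
Lia has value 721 mm → rank 5.5.

5.5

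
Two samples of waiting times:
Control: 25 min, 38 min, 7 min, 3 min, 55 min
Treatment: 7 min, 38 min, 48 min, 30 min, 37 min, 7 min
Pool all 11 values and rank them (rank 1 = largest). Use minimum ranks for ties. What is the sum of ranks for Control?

30

Sorted (descending): 55, 48, 38, 38, 37, 30, 25, 7, 7, 7, 3
The 2 values of 38 occupy positions 3–4 → each gets rank 3.
The 3 values of 7 occupy positions 8–10 → each gets rank 8.
Control values → pooled ranks: 25→7, 38→3, 7→8, 3→11, 55→1
Rank sum = 7 + 3 + 8 + 11 + 1 = 30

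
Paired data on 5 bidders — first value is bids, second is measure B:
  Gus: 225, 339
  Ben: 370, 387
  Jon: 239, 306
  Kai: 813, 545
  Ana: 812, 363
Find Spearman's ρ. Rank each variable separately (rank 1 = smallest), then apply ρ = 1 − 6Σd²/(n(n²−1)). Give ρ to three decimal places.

Ranks of variable 1: 1, 3, 2, 5, 4
Ranks of variable 2: 2, 4, 1, 5, 3
d = r₁ − r₂: -1, -1, 1, 0, 1
d²: 1, 1, 1, 0, 1; Σd² = 4
ρ = 1 − 6·4/(5·24) = 1 − 24/120 = 0.800

0.800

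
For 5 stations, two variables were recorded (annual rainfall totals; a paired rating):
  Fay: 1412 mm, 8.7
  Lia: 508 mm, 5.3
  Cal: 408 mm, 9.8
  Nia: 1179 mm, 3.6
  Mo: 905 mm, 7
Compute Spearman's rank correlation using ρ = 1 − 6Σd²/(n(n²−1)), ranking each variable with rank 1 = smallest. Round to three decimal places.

Ranks of variable 1: 5, 2, 1, 4, 3
Ranks of variable 2: 4, 2, 5, 1, 3
d = r₁ − r₂: 1, 0, -4, 3, 0
d²: 1, 0, 16, 9, 0; Σd² = 26
ρ = 1 − 6·26/(5·24) = 1 − 156/120 = -0.300

-0.300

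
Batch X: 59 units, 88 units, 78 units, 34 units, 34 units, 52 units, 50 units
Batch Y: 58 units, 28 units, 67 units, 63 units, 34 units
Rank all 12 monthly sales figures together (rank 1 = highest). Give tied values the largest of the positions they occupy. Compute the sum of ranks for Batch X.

45

Sorted (descending): 88, 78, 67, 63, 59, 58, 52, 50, 34, 34, 34, 28
The 3 values of 34 occupy positions 9–11 → each gets rank 11.
Batch X values → pooled ranks: 59→5, 88→1, 78→2, 34→11, 34→11, 52→7, 50→8
Rank sum = 5 + 1 + 2 + 11 + 11 + 7 + 8 = 45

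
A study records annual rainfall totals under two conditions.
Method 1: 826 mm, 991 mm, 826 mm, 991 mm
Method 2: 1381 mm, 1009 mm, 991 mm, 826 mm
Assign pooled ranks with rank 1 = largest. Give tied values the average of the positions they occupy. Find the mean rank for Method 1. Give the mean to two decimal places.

5.50

Sorted (descending): 1381, 1009, 991, 991, 991, 826, 826, 826
The 3 values of 991 occupy positions 3–5 → average rank 4.
The 3 values of 826 occupy positions 6–8 → average rank 7.
Method 1 values → pooled ranks: 826→7, 991→4, 826→7, 991→4
Mean rank = (7 + 4 + 7 + 4) / 4 = 5.50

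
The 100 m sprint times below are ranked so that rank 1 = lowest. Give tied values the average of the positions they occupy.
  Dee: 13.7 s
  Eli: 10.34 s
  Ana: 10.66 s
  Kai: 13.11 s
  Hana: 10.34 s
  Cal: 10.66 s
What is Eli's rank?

Sorted (ascending): 10.34, 10.34, 10.66, 10.66, 13.11, 13.7
The 2 values of 10.34 occupy positions 1–2 → average rank (1+2)/2 = 1.5.
The 2 values of 10.66 occupy positions 3–4 → average rank (3+4)/2 = 3.5.
Eli has value 10.34 s → rank 1.5.

1.5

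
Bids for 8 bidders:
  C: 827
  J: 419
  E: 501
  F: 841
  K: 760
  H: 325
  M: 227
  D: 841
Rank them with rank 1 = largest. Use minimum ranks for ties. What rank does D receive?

1

Sorted (descending): 841, 841, 827, 760, 501, 419, 325, 227
The 2 values of 841 occupy positions 1–2 → each gets rank 1.
D has value 841 → rank 1.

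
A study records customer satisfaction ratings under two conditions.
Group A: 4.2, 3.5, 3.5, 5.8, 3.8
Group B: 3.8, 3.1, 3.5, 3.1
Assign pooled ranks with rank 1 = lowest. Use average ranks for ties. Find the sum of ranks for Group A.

Sorted (ascending): 3.1, 3.1, 3.5, 3.5, 3.5, 3.8, 3.8, 4.2, 5.8
The 2 values of 3.1 occupy positions 1–2 → average rank (1+2)/2 = 1.5.
The 3 values of 3.5 occupy positions 3–5 → average rank 4.
The 2 values of 3.8 occupy positions 6–7 → average rank (6+7)/2 = 6.5.
Group A values → pooled ranks: 4.2→8, 3.5→4, 3.5→4, 5.8→9, 3.8→6.5
Rank sum = 8 + 4 + 4 + 9 + 6.5 = 31.5

31.5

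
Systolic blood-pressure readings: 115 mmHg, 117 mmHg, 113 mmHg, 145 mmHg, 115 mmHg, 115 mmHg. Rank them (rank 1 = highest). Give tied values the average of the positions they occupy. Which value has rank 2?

117

Sorted (descending): 145, 117, 115, 115, 115, 113
The 3 values of 115 occupy positions 3–5 → average rank 4.
Rank 2 → value 117.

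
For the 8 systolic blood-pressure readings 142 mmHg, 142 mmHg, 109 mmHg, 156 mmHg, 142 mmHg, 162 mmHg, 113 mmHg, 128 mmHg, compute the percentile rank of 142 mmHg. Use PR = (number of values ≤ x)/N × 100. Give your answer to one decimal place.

75.0

N = 8.
Strictly below 142: 3. Equal to 142: 3.
PR = 6/8 × 100 = 75.0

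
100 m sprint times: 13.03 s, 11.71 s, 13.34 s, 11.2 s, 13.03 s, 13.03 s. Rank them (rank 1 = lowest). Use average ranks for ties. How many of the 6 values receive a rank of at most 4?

5

Sorted (ascending): 11.2, 11.71, 13.03, 13.03, 13.03, 13.34
The 3 values of 13.03 occupy positions 3–5 → average rank 4.
Ranks ≤ 4: {1, 2, 4, 4, 4} → 5 values.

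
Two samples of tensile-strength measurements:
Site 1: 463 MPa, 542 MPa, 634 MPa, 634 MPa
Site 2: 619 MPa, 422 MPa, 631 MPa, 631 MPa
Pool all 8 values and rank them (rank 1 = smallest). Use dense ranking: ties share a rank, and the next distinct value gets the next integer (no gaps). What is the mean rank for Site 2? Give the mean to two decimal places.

3.75

Sorted (ascending): 422, 463, 542, 619, 631, 631, 634, 634
The 2 values of 631 share dense rank 5.
The 2 values of 634 share dense rank 6.
Remaining distinct values take the next consecutive integers.
Site 2 values → pooled ranks: 619→4, 422→1, 631→5, 631→5
Mean rank = (4 + 1 + 5 + 5) / 4 = 3.75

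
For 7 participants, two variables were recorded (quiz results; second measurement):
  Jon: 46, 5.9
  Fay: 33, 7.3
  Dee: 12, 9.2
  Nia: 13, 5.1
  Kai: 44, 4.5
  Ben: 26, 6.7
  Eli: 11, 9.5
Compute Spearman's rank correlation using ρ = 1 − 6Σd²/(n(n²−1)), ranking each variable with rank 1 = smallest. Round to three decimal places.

-0.679

Ranks of variable 1: 7, 5, 2, 3, 6, 4, 1
Ranks of variable 2: 3, 5, 6, 2, 1, 4, 7
d = r₁ − r₂: 4, 0, -4, 1, 5, 0, -6
d²: 16, 0, 16, 1, 25, 0, 36; Σd² = 94
ρ = 1 − 6·94/(7·48) = 1 − 564/336 = -0.679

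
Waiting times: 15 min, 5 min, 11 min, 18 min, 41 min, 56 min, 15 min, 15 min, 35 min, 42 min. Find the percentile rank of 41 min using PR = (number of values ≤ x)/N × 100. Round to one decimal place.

N = 10.
Strictly below 41: 7. Equal to 41: 1.
PR = 8/10 × 100 = 80.0

80.0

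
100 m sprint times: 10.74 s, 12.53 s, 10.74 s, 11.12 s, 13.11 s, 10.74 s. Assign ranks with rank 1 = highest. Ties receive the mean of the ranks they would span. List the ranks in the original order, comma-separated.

5, 2, 5, 3, 1, 5

Sorted (descending): 13.11, 12.53, 11.12, 10.74, 10.74, 10.74
The 3 values of 10.74 occupy positions 4–6 → average rank 5.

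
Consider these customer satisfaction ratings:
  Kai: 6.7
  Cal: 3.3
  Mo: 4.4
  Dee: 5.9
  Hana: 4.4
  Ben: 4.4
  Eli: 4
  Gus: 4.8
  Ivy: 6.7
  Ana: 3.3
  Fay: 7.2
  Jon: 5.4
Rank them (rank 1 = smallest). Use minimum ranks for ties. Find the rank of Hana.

4

Sorted (ascending): 3.3, 3.3, 4, 4.4, 4.4, 4.4, 4.8, 5.4, 5.9, 6.7, 6.7, 7.2
The 2 values of 3.3 occupy positions 1–2 → each gets rank 1.
The 3 values of 4.4 occupy positions 4–6 → each gets rank 4.
The 2 values of 6.7 occupy positions 10–11 → each gets rank 10.
Hana has value 4.4 → rank 4.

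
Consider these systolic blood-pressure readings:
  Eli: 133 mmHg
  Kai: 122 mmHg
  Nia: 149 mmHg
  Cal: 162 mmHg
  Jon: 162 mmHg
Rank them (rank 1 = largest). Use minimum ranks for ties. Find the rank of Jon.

1

Sorted (descending): 162, 162, 149, 133, 122
The 2 values of 162 occupy positions 1–2 → each gets rank 1.
Jon has value 162 mmHg → rank 1.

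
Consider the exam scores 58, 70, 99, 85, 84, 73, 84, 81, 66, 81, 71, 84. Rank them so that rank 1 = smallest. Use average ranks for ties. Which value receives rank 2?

66

Sorted (ascending): 58, 66, 70, 71, 73, 81, 81, 84, 84, 84, 85, 99
The 2 values of 81 occupy positions 6–7 → average rank (6+7)/2 = 6.5.
The 3 values of 84 occupy positions 8–10 → average rank 9.
Rank 2 → value 66.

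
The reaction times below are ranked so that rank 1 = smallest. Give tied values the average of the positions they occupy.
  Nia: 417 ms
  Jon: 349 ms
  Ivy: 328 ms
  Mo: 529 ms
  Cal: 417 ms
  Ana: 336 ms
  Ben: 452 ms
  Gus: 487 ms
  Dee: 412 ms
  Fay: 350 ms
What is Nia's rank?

Sorted (ascending): 328, 336, 349, 350, 412, 417, 417, 452, 487, 529
The 2 values of 417 occupy positions 6–7 → average rank (6+7)/2 = 6.5.
Nia has value 417 ms → rank 6.5.

6.5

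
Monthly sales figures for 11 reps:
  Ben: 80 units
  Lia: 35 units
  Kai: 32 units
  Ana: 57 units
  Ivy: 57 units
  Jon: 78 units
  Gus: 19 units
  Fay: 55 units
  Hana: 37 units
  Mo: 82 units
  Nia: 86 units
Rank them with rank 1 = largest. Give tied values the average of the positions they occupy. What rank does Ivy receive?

5.5

Sorted (descending): 86, 82, 80, 78, 57, 57, 55, 37, 35, 32, 19
The 2 values of 57 occupy positions 5–6 → average rank (5+6)/2 = 5.5.
Ivy has value 57 units → rank 5.5.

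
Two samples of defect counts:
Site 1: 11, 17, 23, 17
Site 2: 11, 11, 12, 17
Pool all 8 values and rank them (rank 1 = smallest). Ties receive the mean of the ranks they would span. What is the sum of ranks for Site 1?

Sorted (ascending): 11, 11, 11, 12, 17, 17, 17, 23
The 3 values of 11 occupy positions 1–3 → average rank 2.
The 3 values of 17 occupy positions 5–7 → average rank 6.
Site 1 values → pooled ranks: 11→2, 17→6, 23→8, 17→6
Rank sum = 2 + 6 + 8 + 6 = 22

22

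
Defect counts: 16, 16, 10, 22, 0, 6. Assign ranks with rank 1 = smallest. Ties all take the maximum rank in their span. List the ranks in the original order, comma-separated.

Sorted (ascending): 0, 6, 10, 16, 16, 22
The 2 values of 16 occupy positions 4–5 → each gets rank 5.

5, 5, 3, 6, 1, 2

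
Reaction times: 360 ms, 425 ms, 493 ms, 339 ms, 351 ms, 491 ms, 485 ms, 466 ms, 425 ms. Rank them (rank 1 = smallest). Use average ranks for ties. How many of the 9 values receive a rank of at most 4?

Sorted (ascending): 339, 351, 360, 425, 425, 466, 485, 491, 493
The 2 values of 425 occupy positions 4–5 → average rank (4+5)/2 = 4.5.
Ranks ≤ 4: {1, 2, 3} → 3 values.

3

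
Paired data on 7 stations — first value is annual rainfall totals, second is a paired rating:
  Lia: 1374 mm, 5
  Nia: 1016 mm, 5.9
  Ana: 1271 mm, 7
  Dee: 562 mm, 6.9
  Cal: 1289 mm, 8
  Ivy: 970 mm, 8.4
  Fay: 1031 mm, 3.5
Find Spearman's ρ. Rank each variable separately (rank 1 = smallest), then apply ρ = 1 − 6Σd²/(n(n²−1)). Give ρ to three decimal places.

Ranks of variable 1: 7, 3, 5, 1, 6, 2, 4
Ranks of variable 2: 2, 3, 5, 4, 6, 7, 1
d = r₁ − r₂: 5, 0, 0, -3, 0, -5, 3
d²: 25, 0, 0, 9, 0, 25, 9; Σd² = 68
ρ = 1 − 6·68/(7·48) = 1 − 408/336 = -0.214

-0.214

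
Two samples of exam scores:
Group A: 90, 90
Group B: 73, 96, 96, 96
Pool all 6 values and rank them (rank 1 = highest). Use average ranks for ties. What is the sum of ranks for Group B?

12

Sorted (descending): 96, 96, 96, 90, 90, 73
The 3 values of 96 occupy positions 1–3 → average rank 2.
The 2 values of 90 occupy positions 4–5 → average rank (4+5)/2 = 4.5.
Group B values → pooled ranks: 73→6, 96→2, 96→2, 96→2
Rank sum = 6 + 2 + 2 + 2 = 12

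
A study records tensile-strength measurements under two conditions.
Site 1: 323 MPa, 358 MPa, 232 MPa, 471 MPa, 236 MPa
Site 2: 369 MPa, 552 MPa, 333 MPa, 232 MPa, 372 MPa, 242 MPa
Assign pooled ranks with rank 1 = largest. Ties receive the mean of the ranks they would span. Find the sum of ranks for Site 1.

Sorted (descending): 552, 471, 372, 369, 358, 333, 323, 242, 236, 232, 232
The 2 values of 232 occupy positions 10–11 → average rank (10+11)/2 = 10.5.
Site 1 values → pooled ranks: 323→7, 358→5, 232→10.5, 471→2, 236→9
Rank sum = 7 + 5 + 10.5 + 2 + 9 = 33.5

33.5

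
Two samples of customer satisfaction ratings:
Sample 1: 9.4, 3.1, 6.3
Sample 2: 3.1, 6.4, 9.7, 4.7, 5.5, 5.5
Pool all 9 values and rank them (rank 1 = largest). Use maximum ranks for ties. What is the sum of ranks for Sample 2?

Sorted (descending): 9.7, 9.4, 6.4, 6.3, 5.5, 5.5, 4.7, 3.1, 3.1
The 2 values of 5.5 occupy positions 5–6 → each gets rank 6.
The 2 values of 3.1 occupy positions 8–9 → each gets rank 9.
Sample 2 values → pooled ranks: 3.1→9, 6.4→3, 9.7→1, 4.7→7, 5.5→6, 5.5→6
Rank sum = 9 + 3 + 1 + 7 + 6 + 6 = 32

32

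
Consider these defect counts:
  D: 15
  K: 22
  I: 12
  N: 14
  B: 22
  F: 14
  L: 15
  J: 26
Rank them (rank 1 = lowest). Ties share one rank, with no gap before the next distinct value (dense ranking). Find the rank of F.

Sorted (ascending): 12, 14, 14, 15, 15, 22, 22, 26
The 2 values of 14 share dense rank 2.
The 2 values of 15 share dense rank 3.
The 2 values of 22 share dense rank 4.
Remaining distinct values take the next consecutive integers.
F has value 14 → rank 2.

2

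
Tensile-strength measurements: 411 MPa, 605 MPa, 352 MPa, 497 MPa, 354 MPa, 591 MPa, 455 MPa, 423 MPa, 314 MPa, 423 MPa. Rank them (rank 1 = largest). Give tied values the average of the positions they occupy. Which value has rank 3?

497

Sorted (descending): 605, 591, 497, 455, 423, 423, 411, 354, 352, 314
The 2 values of 423 occupy positions 5–6 → average rank (5+6)/2 = 5.5.
Rank 3 → value 497.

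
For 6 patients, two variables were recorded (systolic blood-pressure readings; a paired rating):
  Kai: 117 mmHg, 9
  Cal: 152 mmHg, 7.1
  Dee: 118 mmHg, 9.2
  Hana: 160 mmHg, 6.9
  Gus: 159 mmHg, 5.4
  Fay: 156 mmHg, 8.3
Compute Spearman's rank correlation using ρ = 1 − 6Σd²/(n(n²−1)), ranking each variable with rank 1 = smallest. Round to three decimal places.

Ranks of variable 1: 1, 3, 2, 6, 5, 4
Ranks of variable 2: 5, 3, 6, 2, 1, 4
d = r₁ − r₂: -4, 0, -4, 4, 4, 0
d²: 16, 0, 16, 16, 16, 0; Σd² = 64
ρ = 1 − 6·64/(6·35) = 1 − 384/210 = -0.829

-0.829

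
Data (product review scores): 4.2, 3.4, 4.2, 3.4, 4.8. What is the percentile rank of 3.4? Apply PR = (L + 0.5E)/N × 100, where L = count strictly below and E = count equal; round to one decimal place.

N = 5.
Strictly below 3.4: 0. Equal to 3.4: 2.
PR = (0 + 0.5·2)/5 × 100 = 20.0

20.0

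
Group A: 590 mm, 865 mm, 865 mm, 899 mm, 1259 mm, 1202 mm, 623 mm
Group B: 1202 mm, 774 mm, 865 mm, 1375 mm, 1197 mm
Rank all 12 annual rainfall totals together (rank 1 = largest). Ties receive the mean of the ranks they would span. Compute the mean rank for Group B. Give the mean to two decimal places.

Sorted (descending): 1375, 1259, 1202, 1202, 1197, 899, 865, 865, 865, 774, 623, 590
The 2 values of 1202 occupy positions 3–4 → average rank (3+4)/2 = 3.5.
The 3 values of 865 occupy positions 7–9 → average rank 8.
Group B values → pooled ranks: 1202→3.5, 774→10, 865→8, 1375→1, 1197→5
Mean rank = (3.5 + 10 + 8 + 1 + 5) / 5 = 5.50

5.50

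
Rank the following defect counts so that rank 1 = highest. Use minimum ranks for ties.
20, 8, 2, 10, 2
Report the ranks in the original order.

Sorted (descending): 20, 10, 8, 2, 2
The 2 values of 2 occupy positions 4–5 → each gets rank 4.

1, 3, 4, 2, 4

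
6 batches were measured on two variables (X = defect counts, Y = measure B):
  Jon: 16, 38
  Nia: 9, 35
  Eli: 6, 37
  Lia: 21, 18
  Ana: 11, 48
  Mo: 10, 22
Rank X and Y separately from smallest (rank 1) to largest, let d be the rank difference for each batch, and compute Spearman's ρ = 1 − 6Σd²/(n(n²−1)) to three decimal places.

Ranks of variable 1: 5, 2, 1, 6, 4, 3
Ranks of variable 2: 5, 3, 4, 1, 6, 2
d = r₁ − r₂: 0, -1, -3, 5, -2, 1
d²: 0, 1, 9, 25, 4, 1; Σd² = 40
ρ = 1 − 6·40/(6·35) = 1 − 240/210 = -0.143

-0.143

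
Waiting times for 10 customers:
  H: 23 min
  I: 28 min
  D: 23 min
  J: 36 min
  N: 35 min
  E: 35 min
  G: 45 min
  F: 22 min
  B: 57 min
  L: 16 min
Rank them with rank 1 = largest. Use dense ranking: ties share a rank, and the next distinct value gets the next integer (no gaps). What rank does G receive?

Sorted (descending): 57, 45, 36, 35, 35, 28, 23, 23, 22, 16
The 2 values of 35 share dense rank 4.
The 2 values of 23 share dense rank 6.
Remaining distinct values take the next consecutive integers.
G has value 45 min → rank 2.

2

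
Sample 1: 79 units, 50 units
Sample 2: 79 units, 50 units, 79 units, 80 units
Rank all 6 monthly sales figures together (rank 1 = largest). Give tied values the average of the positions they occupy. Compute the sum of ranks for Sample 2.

Sorted (descending): 80, 79, 79, 79, 50, 50
The 3 values of 79 occupy positions 2–4 → average rank 3.
The 2 values of 50 occupy positions 5–6 → average rank (5+6)/2 = 5.5.
Sample 2 values → pooled ranks: 79→3, 50→5.5, 79→3, 80→1
Rank sum = 3 + 5.5 + 3 + 1 = 12.5

12.5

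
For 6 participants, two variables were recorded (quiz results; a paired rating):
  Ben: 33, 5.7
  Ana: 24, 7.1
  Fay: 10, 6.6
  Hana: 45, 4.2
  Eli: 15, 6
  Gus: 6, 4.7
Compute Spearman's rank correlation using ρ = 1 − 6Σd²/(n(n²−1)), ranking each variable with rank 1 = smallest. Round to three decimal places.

Ranks of variable 1: 5, 4, 2, 6, 3, 1
Ranks of variable 2: 3, 6, 5, 1, 4, 2
d = r₁ − r₂: 2, -2, -3, 5, -1, -1
d²: 4, 4, 9, 25, 1, 1; Σd² = 44
ρ = 1 − 6·44/(6·35) = 1 − 264/210 = -0.257

-0.257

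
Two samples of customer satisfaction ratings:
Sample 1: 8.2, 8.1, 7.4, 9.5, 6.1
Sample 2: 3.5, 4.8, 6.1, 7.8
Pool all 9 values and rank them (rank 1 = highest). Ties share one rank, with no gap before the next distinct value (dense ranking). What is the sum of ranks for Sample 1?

17

Sorted (descending): 9.5, 8.2, 8.1, 7.8, 7.4, 6.1, 6.1, 4.8, 3.5
The 2 values of 6.1 share dense rank 6.
Remaining distinct values take the next consecutive integers.
Sample 1 values → pooled ranks: 8.2→2, 8.1→3, 7.4→5, 9.5→1, 6.1→6
Rank sum = 2 + 3 + 5 + 1 + 6 = 17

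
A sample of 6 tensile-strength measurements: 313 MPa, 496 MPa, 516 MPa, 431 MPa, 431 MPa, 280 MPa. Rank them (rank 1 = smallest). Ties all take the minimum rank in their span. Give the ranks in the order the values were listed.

Sorted (ascending): 280, 313, 431, 431, 496, 516
The 2 values of 431 occupy positions 3–4 → each gets rank 3.

2, 5, 6, 3, 3, 1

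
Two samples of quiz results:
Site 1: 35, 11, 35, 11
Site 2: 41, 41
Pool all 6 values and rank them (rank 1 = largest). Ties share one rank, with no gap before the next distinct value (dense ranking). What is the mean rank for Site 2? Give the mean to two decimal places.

1.00

Sorted (descending): 41, 41, 35, 35, 11, 11
The 2 values of 41 share dense rank 1.
The 2 values of 35 share dense rank 2.
The 2 values of 11 share dense rank 3.
Site 2 values → pooled ranks: 41→1, 41→1
Mean rank = (1 + 1) / 2 = 1.00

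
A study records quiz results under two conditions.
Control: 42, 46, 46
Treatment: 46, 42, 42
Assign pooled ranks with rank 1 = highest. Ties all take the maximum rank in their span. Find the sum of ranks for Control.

Sorted (descending): 46, 46, 46, 42, 42, 42
The 3 values of 46 occupy positions 1–3 → each gets rank 3.
The 3 values of 42 occupy positions 4–6 → each gets rank 6.
Control values → pooled ranks: 42→6, 46→3, 46→3
Rank sum = 6 + 3 + 3 = 12

12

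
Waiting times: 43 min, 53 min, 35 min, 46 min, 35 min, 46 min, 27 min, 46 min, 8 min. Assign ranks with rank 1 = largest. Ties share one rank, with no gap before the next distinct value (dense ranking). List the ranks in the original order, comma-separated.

Sorted (descending): 53, 46, 46, 46, 43, 35, 35, 27, 8
The 3 values of 46 share dense rank 2.
The 2 values of 35 share dense rank 4.
Remaining distinct values take the next consecutive integers.

3, 1, 4, 2, 4, 2, 5, 2, 6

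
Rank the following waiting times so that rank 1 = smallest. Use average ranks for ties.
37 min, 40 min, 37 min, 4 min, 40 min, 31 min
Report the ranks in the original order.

3.5, 5.5, 3.5, 1, 5.5, 2

Sorted (ascending): 4, 31, 37, 37, 40, 40
The 2 values of 37 occupy positions 3–4 → average rank (3+4)/2 = 3.5.
The 2 values of 40 occupy positions 5–6 → average rank (5+6)/2 = 5.5.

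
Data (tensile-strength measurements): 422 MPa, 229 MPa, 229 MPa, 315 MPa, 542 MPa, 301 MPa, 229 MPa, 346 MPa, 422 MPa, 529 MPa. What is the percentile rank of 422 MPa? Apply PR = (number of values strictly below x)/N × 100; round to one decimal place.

N = 10.
Strictly below 422: 6. Equal to 422: 2.
PR = 6/10 × 100 = 60.0

60.0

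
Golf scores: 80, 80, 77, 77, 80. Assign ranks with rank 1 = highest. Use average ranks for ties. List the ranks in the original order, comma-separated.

Sorted (descending): 80, 80, 80, 77, 77
The 3 values of 80 occupy positions 1–3 → average rank 2.
The 2 values of 77 occupy positions 4–5 → average rank (4+5)/2 = 4.5.

2, 2, 4.5, 4.5, 2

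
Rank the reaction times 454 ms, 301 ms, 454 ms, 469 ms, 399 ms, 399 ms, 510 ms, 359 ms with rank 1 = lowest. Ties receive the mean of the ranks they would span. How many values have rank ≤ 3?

Sorted (ascending): 301, 359, 399, 399, 454, 454, 469, 510
The 2 values of 399 occupy positions 3–4 → average rank (3+4)/2 = 3.5.
The 2 values of 454 occupy positions 5–6 → average rank (5+6)/2 = 5.5.
Ranks ≤ 3: {1, 2} → 2 values.

2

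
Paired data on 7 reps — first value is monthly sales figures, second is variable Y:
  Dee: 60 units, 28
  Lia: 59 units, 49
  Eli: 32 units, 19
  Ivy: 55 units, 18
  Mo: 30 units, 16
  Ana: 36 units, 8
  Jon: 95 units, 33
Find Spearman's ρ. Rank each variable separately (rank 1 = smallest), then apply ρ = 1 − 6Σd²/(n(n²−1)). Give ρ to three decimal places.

Ranks of variable 1: 6, 5, 2, 4, 1, 3, 7
Ranks of variable 2: 5, 7, 4, 3, 2, 1, 6
d = r₁ − r₂: 1, -2, -2, 1, -1, 2, 1
d²: 1, 4, 4, 1, 1, 4, 1; Σd² = 16
ρ = 1 − 6·16/(7·48) = 1 − 96/336 = 0.714

0.714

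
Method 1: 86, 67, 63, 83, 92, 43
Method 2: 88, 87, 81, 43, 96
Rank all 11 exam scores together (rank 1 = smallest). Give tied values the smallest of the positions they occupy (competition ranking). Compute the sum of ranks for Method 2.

34

Sorted (ascending): 43, 43, 63, 67, 81, 83, 86, 87, 88, 92, 96
The 2 values of 43 occupy positions 1–2 → each gets rank 1.
Method 2 values → pooled ranks: 88→9, 87→8, 81→5, 43→1, 96→11
Rank sum = 9 + 8 + 5 + 1 + 11 = 34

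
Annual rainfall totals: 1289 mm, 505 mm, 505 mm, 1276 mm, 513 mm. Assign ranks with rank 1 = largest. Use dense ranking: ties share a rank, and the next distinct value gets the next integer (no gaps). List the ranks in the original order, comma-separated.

1, 4, 4, 2, 3

Sorted (descending): 1289, 1276, 513, 505, 505
The 2 values of 505 share dense rank 4.
Remaining distinct values take the next consecutive integers.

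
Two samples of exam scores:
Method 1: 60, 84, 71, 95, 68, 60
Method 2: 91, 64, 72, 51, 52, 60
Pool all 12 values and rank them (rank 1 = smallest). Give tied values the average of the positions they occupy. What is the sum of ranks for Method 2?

33

Sorted (ascending): 51, 52, 60, 60, 60, 64, 68, 71, 72, 84, 91, 95
The 3 values of 60 occupy positions 3–5 → average rank 4.
Method 2 values → pooled ranks: 91→11, 64→6, 72→9, 51→1, 52→2, 60→4
Rank sum = 11 + 6 + 9 + 1 + 2 + 4 = 33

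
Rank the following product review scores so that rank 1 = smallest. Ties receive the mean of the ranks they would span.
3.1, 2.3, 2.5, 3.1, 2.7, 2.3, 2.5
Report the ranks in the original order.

6.5, 1.5, 3.5, 6.5, 5, 1.5, 3.5

Sorted (ascending): 2.3, 2.3, 2.5, 2.5, 2.7, 3.1, 3.1
The 2 values of 2.3 occupy positions 1–2 → average rank (1+2)/2 = 1.5.
The 2 values of 2.5 occupy positions 3–4 → average rank (3+4)/2 = 3.5.
The 2 values of 3.1 occupy positions 6–7 → average rank (6+7)/2 = 6.5.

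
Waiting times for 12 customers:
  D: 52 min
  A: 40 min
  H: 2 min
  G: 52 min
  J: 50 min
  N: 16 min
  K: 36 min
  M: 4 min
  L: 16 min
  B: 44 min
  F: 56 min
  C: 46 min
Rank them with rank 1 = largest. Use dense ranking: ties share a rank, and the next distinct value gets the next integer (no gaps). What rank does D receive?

2

Sorted (descending): 56, 52, 52, 50, 46, 44, 40, 36, 16, 16, 4, 2
The 2 values of 52 share dense rank 2.
The 2 values of 16 share dense rank 8.
Remaining distinct values take the next consecutive integers.
D has value 52 min → rank 2.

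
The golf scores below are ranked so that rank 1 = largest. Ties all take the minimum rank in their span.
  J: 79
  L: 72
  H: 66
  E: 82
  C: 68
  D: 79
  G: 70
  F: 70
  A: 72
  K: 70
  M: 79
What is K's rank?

Sorted (descending): 82, 79, 79, 79, 72, 72, 70, 70, 70, 68, 66
The 3 values of 79 occupy positions 2–4 → each gets rank 2.
The 2 values of 72 occupy positions 5–6 → each gets rank 5.
The 3 values of 70 occupy positions 7–9 → each gets rank 7.
K has value 70 → rank 7.

7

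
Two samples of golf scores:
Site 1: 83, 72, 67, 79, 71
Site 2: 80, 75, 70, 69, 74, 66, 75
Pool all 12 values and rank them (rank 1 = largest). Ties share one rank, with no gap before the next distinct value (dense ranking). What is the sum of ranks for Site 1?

Sorted (descending): 83, 80, 79, 75, 75, 74, 72, 71, 70, 69, 67, 66
The 2 values of 75 share dense rank 4.
Remaining distinct values take the next consecutive integers.
Site 1 values → pooled ranks: 83→1, 72→6, 67→10, 79→3, 71→7
Rank sum = 1 + 6 + 10 + 3 + 7 = 27

27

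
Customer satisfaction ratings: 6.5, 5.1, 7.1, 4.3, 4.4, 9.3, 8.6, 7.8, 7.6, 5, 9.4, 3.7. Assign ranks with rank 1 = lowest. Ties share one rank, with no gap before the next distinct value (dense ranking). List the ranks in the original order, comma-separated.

6, 5, 7, 2, 3, 11, 10, 9, 8, 4, 12, 1

Sorted (ascending): 3.7, 4.3, 4.4, 5, 5.1, 6.5, 7.1, 7.6, 7.8, 8.6, 9.3, 9.4
No ties — each value takes its position as its rank.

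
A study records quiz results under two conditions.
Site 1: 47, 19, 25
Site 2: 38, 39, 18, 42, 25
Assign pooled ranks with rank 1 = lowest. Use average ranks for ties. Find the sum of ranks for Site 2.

Sorted (ascending): 18, 19, 25, 25, 38, 39, 42, 47
The 2 values of 25 occupy positions 3–4 → average rank (3+4)/2 = 3.5.
Site 2 values → pooled ranks: 38→5, 39→6, 18→1, 42→7, 25→3.5
Rank sum = 5 + 6 + 1 + 7 + 3.5 = 22.5

22.5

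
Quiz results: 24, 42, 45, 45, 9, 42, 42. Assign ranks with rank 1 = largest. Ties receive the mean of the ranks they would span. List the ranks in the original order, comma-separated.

6, 4, 1.5, 1.5, 7, 4, 4

Sorted (descending): 45, 45, 42, 42, 42, 24, 9
The 2 values of 45 occupy positions 1–2 → average rank (1+2)/2 = 1.5.
The 3 values of 42 occupy positions 3–5 → average rank 4.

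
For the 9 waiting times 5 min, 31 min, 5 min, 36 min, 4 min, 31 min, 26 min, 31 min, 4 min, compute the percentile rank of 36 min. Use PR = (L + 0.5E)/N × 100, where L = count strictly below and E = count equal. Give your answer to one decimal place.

94.4

N = 9.
Strictly below 36: 8. Equal to 36: 1.
PR = (8 + 0.5·1)/9 × 100 = 94.4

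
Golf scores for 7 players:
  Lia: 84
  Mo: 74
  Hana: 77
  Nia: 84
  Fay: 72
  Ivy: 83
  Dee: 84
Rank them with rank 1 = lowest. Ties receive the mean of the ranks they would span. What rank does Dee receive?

Sorted (ascending): 72, 74, 77, 83, 84, 84, 84
The 3 values of 84 occupy positions 5–7 → average rank 6.
Dee has value 84 → rank 6.

6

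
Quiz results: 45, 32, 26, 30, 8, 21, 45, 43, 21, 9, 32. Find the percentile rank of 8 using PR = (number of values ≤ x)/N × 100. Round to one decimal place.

9.1

N = 11.
Strictly below 8: 0. Equal to 8: 1.
PR = 1/11 × 100 = 9.1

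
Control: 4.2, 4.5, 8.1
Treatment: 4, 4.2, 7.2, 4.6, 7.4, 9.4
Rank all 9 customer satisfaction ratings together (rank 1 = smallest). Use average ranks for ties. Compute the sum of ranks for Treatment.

30.5

Sorted (ascending): 4, 4.2, 4.2, 4.5, 4.6, 7.2, 7.4, 8.1, 9.4
The 2 values of 4.2 occupy positions 2–3 → average rank (2+3)/2 = 2.5.
Treatment values → pooled ranks: 4→1, 4.2→2.5, 7.2→6, 4.6→5, 7.4→7, 9.4→9
Rank sum = 1 + 2.5 + 6 + 5 + 7 + 9 = 30.5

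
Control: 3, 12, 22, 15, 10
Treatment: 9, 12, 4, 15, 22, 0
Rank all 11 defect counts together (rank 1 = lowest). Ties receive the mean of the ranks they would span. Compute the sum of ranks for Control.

Sorted (ascending): 0, 3, 4, 9, 10, 12, 12, 15, 15, 22, 22
The 2 values of 12 occupy positions 6–7 → average rank (6+7)/2 = 6.5.
The 2 values of 15 occupy positions 8–9 → average rank (8+9)/2 = 8.5.
The 2 values of 22 occupy positions 10–11 → average rank (10+11)/2 = 10.5.
Control values → pooled ranks: 3→2, 12→6.5, 22→10.5, 15→8.5, 10→5
Rank sum = 2 + 6.5 + 10.5 + 8.5 + 5 = 32.5

32.5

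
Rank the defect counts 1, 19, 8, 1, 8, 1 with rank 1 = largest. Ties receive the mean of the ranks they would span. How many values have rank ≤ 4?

3

Sorted (descending): 19, 8, 8, 1, 1, 1
The 2 values of 8 occupy positions 2–3 → average rank (2+3)/2 = 2.5.
The 3 values of 1 occupy positions 4–6 → average rank 5.
Ranks ≤ 4: {1, 2.5, 2.5} → 3 values.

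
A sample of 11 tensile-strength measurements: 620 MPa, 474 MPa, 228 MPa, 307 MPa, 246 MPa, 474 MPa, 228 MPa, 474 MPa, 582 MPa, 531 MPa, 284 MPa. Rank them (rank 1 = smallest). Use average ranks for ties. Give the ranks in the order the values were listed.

11, 7, 1.5, 5, 3, 7, 1.5, 7, 10, 9, 4

Sorted (ascending): 228, 228, 246, 284, 307, 474, 474, 474, 531, 582, 620
The 2 values of 228 occupy positions 1–2 → average rank (1+2)/2 = 1.5.
The 3 values of 474 occupy positions 6–8 → average rank 7.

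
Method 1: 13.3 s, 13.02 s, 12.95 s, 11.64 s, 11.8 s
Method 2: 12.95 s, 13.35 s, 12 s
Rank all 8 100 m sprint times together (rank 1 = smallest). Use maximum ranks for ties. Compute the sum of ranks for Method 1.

Sorted (ascending): 11.64, 11.8, 12, 12.95, 12.95, 13.02, 13.3, 13.35
The 2 values of 12.95 occupy positions 4–5 → each gets rank 5.
Method 1 values → pooled ranks: 13.3→7, 13.02→6, 12.95→5, 11.64→1, 11.8→2
Rank sum = 7 + 6 + 5 + 1 + 2 = 21

21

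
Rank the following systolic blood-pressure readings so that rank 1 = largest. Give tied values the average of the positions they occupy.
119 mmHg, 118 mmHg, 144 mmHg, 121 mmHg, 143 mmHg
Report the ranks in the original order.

4, 5, 1, 3, 2

Sorted (descending): 144, 143, 121, 119, 118
No ties — each value takes its position as its rank.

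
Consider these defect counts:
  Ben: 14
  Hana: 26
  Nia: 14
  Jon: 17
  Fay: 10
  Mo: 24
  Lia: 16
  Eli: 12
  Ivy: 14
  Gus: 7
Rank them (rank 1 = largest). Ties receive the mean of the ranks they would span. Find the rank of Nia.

Sorted (descending): 26, 24, 17, 16, 14, 14, 14, 12, 10, 7
The 3 values of 14 occupy positions 5–7 → average rank 6.
Nia has value 14 → rank 6.

6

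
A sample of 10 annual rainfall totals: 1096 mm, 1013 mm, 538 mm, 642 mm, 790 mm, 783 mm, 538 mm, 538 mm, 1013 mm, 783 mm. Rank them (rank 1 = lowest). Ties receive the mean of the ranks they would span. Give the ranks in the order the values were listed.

10, 8.5, 2, 4, 7, 5.5, 2, 2, 8.5, 5.5

Sorted (ascending): 538, 538, 538, 642, 783, 783, 790, 1013, 1013, 1096
The 3 values of 538 occupy positions 1–3 → average rank 2.
The 2 values of 783 occupy positions 5–6 → average rank (5+6)/2 = 5.5.
The 2 values of 1013 occupy positions 8–9 → average rank (8+9)/2 = 8.5.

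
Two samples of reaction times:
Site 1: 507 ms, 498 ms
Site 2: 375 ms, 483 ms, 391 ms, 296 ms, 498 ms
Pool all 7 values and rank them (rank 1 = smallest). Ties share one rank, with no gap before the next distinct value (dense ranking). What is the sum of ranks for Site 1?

Sorted (ascending): 296, 375, 391, 483, 498, 498, 507
The 2 values of 498 share dense rank 5.
Remaining distinct values take the next consecutive integers.
Site 1 values → pooled ranks: 507→6, 498→5
Rank sum = 6 + 5 = 11

11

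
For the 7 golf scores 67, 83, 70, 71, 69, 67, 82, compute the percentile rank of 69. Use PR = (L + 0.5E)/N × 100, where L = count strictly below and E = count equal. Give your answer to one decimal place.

N = 7.
Strictly below 69: 2. Equal to 69: 1.
PR = (2 + 0.5·1)/7 × 100 = 35.7

35.7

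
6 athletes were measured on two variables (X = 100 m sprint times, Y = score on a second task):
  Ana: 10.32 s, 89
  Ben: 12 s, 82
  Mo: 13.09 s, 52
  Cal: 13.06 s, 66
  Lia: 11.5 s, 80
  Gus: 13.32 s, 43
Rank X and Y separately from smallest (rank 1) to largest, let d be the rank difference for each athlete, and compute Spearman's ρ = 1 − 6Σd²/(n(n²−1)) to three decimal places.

-0.943

Ranks of variable 1: 1, 3, 5, 4, 2, 6
Ranks of variable 2: 6, 5, 2, 3, 4, 1
d = r₁ − r₂: -5, -2, 3, 1, -2, 5
d²: 25, 4, 9, 1, 4, 25; Σd² = 68
ρ = 1 − 6·68/(6·35) = 1 − 408/210 = -0.943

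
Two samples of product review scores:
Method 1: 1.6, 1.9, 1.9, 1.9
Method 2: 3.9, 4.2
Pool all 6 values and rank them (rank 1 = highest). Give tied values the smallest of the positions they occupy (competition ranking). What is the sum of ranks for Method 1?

15

Sorted (descending): 4.2, 3.9, 1.9, 1.9, 1.9, 1.6
The 3 values of 1.9 occupy positions 3–5 → each gets rank 3.
Method 1 values → pooled ranks: 1.6→6, 1.9→3, 1.9→3, 1.9→3
Rank sum = 6 + 3 + 3 + 3 = 15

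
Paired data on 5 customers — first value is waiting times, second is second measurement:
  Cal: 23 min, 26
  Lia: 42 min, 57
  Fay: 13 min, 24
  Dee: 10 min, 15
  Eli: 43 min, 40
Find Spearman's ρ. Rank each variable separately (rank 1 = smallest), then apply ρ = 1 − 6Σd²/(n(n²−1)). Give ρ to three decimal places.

Ranks of variable 1: 3, 4, 2, 1, 5
Ranks of variable 2: 3, 5, 2, 1, 4
d = r₁ − r₂: 0, -1, 0, 0, 1
d²: 0, 1, 0, 0, 1; Σd² = 2
ρ = 1 − 6·2/(5·24) = 1 − 12/120 = 0.900

0.900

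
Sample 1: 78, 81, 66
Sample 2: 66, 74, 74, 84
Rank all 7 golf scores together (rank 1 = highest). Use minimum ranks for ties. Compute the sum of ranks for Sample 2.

Sorted (descending): 84, 81, 78, 74, 74, 66, 66
The 2 values of 74 occupy positions 4–5 → each gets rank 4.
The 2 values of 66 occupy positions 6–7 → each gets rank 6.
Sample 2 values → pooled ranks: 66→6, 74→4, 74→4, 84→1
Rank sum = 6 + 4 + 4 + 1 = 15

15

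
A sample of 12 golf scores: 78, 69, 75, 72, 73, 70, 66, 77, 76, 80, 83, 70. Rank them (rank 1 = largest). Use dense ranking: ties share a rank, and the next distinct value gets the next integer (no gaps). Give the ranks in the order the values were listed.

Sorted (descending): 83, 80, 78, 77, 76, 75, 73, 72, 70, 70, 69, 66
The 2 values of 70 share dense rank 9.
Remaining distinct values take the next consecutive integers.

3, 10, 6, 8, 7, 9, 11, 4, 5, 2, 1, 9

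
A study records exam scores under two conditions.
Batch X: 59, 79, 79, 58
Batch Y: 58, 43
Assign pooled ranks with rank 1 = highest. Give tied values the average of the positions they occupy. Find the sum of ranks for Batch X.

10.5

Sorted (descending): 79, 79, 59, 58, 58, 43
The 2 values of 79 occupy positions 1–2 → average rank (1+2)/2 = 1.5.
The 2 values of 58 occupy positions 4–5 → average rank (4+5)/2 = 4.5.
Batch X values → pooled ranks: 59→3, 79→1.5, 79→1.5, 58→4.5
Rank sum = 3 + 1.5 + 1.5 + 4.5 = 10.5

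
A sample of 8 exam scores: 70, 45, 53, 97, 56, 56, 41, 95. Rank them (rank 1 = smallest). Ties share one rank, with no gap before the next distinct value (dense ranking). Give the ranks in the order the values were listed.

5, 2, 3, 7, 4, 4, 1, 6

Sorted (ascending): 41, 45, 53, 56, 56, 70, 95, 97
The 2 values of 56 share dense rank 4.
Remaining distinct values take the next consecutive integers.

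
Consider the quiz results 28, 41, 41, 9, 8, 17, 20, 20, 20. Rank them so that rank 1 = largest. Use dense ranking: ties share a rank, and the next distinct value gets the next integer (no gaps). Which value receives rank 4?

Sorted (descending): 41, 41, 28, 20, 20, 20, 17, 9, 8
The 2 values of 41 share dense rank 1.
The 3 values of 20 share dense rank 3.
Remaining distinct values take the next consecutive integers.
Rank 4 → value 17.

17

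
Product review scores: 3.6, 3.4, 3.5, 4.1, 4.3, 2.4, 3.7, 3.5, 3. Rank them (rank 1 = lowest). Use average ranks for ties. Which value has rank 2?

Sorted (ascending): 2.4, 3, 3.4, 3.5, 3.5, 3.6, 3.7, 4.1, 4.3
The 2 values of 3.5 occupy positions 4–5 → average rank (4+5)/2 = 4.5.
Rank 2 → value 3.

3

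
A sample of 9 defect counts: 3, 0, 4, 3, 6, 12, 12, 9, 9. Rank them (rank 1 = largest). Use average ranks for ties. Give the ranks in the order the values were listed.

Sorted (descending): 12, 12, 9, 9, 6, 4, 3, 3, 0
The 2 values of 12 occupy positions 1–2 → average rank (1+2)/2 = 1.5.
The 2 values of 9 occupy positions 3–4 → average rank (3+4)/2 = 3.5.
The 2 values of 3 occupy positions 7–8 → average rank (7+8)/2 = 7.5.

7.5, 9, 6, 7.5, 5, 1.5, 1.5, 3.5, 3.5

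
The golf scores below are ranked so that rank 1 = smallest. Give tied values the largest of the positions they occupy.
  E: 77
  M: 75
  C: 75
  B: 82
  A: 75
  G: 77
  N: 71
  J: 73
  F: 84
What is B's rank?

8

Sorted (ascending): 71, 73, 75, 75, 75, 77, 77, 82, 84
The 3 values of 75 occupy positions 3–5 → each gets rank 5.
The 2 values of 77 occupy positions 6–7 → each gets rank 7.
B has value 82 → rank 8.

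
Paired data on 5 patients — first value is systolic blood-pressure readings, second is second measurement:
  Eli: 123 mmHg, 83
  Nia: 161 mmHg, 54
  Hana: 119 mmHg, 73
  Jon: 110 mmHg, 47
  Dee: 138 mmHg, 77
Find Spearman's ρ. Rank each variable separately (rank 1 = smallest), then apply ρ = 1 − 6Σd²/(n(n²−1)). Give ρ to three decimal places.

Ranks of variable 1: 3, 5, 2, 1, 4
Ranks of variable 2: 5, 2, 3, 1, 4
d = r₁ − r₂: -2, 3, -1, 0, 0
d²: 4, 9, 1, 0, 0; Σd² = 14
ρ = 1 − 6·14/(5·24) = 1 − 84/120 = 0.300

0.300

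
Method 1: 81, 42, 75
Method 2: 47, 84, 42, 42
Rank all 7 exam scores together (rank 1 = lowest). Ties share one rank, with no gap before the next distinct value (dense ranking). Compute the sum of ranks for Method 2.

Sorted (ascending): 42, 42, 42, 47, 75, 81, 84
The 3 values of 42 share dense rank 1.
Remaining distinct values take the next consecutive integers.
Method 2 values → pooled ranks: 47→2, 84→5, 42→1, 42→1
Rank sum = 2 + 5 + 1 + 1 = 9

9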